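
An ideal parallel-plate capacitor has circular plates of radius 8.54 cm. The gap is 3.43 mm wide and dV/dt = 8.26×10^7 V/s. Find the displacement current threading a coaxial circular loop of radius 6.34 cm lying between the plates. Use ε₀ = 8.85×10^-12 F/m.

2.69×10^-3 A

I_d = C dV/dt with C = ε₀πR²/d = 5.911×10^-11 F, so I_d = (5.911×10^-11)(8.26×10^7) = 4.882×10^-3 A.
The field is uniform, so I_d,enc = I_d (r/R)² = (4.882×10^-3)(6.34/8.54)² = 2.69×10^-3 A.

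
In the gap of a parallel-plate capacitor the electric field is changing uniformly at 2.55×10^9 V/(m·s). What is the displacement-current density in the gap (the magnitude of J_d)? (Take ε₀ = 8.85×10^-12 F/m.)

The displacement-current density is ε₀ ∂E/∂t = (8.85×10^-12)(2.55×10^9) = 0.0226 A/m².

0.0226 A/m²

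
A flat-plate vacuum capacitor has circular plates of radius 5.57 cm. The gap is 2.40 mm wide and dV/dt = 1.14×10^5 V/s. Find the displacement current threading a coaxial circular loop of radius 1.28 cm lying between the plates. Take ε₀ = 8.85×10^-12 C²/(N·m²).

2.16×10^-7 A

With E = V/d, dE/dt = 4.750×10^7 V/(m·s) and πR² = 9.747×10^-3 m², giving I_d = ε₀ πR² dE/dt = 4.097×10^-6 A.
Through an area πr² the displacement current is I_d·(πr²/πR²) = I_d (r/R)² = 2.16×10^-7 A.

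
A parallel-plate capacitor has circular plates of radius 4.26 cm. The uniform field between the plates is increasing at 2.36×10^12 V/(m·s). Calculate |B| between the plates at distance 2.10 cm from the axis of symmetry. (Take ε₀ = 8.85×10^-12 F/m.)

Through the whole plate area (πR² = 5.701×10^-3 m²), I_d = ε₀ πR² dE/dt = 0.1191 A.
∮B·dl = μ₀ I_d,enc with I_d,enc = I_d r²/R² = 0.02894 A; so B = μ₀ I_d,enc/(2πr) = 2.76×10^-7 T.

2.76×10^-7 T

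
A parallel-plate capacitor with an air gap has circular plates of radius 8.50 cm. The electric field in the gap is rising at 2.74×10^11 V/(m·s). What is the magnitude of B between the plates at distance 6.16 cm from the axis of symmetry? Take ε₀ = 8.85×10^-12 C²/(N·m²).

9.39×10^-8 T

Total displacement current: I_d = ε₀(πR²)(dE/dt) = (8.85×10^-12)(0.02270)(2.74×10^11) = 0.05505 A.
∮B·dl = μ₀ I_d,enc with I_d,enc = I_d r²/R² = 0.02891 A; so B = μ₀ I_d,enc/(2πr) = 9.39×10^-8 T.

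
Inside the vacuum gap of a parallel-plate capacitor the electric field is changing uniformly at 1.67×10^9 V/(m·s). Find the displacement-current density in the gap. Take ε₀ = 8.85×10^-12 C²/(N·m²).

The displacement-current density is ε₀ ∂E/∂t = (8.85×10^-12)(1.67×10^9) = 0.0148 A/m².

0.0148 A/m²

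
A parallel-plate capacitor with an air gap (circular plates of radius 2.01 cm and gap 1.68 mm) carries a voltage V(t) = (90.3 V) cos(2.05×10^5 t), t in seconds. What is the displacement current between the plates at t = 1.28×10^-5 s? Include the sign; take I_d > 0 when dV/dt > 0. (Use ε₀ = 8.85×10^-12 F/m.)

-6.12×10^-5 A

C = ε₀A/d = (8.85×10^-12)(1.269×10^-3)/(1.68×10^-3) = 6.685×10^-12 F. dV/dt = V₀ω·−sin(ωt); at ωt = 2.624 rad this factor is -0.4948.
I_d = C dV/dt = (6.685×10^-12)(90.3)(2.05×10^5)(-0.4948) = -6.12×10^-5 A.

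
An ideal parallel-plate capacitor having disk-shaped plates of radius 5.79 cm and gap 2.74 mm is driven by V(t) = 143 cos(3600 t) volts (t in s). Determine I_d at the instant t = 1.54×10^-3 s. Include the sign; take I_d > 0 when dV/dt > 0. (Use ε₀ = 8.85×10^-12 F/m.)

C = ε₀A/d = (8.85×10^-12)(0.01053)/(2.74×10^-3) = 3.401×10^-11 F. dV/dt = V₀ω·−sin(ωt); at ωt = 5.544 rad this factor is 0.6737.
I_d = C dV/dt = (3.401×10^-11)(143)(3600)(0.6737) = 1.18×10^-5 A.

1.18×10^-5 A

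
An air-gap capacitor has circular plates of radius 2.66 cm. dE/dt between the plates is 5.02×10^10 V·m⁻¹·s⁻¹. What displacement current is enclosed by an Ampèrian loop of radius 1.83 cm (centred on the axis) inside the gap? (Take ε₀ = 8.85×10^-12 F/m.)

Through the whole plate area (πR² = 2.223×10^-3 m²), I_d = ε₀ πR² dE/dt = 9.876×10^-4 A.
Since J_d is uniform, the enclosed fraction is (r/R)² = 0.4733, giving I_d,enc = 4.67×10^-4 A.

4.67×10^-4 A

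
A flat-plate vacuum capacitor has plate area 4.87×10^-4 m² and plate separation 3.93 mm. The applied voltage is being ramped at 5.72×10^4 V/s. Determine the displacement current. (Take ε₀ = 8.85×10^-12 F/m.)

The field between the plates is E = V/d, so dE/dt = (5.72×10^4)/(3.93×10^-3 m) = 1.455×10^7 V/(m·s).
I_d = ε₀ A (dE/dt) = (8.85×10^-12)(4.87×10^-4)(1.455×10^7) = 6.27×10^-8 A.

6.27×10^-8 A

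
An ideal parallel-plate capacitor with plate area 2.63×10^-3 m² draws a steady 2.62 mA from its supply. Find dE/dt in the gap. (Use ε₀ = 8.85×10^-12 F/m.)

The displacement current between the plates equals the conduction current, I_d = 2.62 mA.
Inverting I_d = ε₀ A dE/dt gives dE/dt = 2.62×10^-3 / (8.85×10^-12 · 2.63×10^-3) = 1.13×10^11 V/(m·s).

1.13×10^11 V/(m·s)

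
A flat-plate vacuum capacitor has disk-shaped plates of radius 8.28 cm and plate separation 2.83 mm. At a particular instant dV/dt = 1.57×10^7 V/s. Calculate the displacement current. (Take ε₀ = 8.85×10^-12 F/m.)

1.06×10^-3 A

The displacement current equals the charging current C dV/dt. With C = ε₀A/d = (8.85×10^-12)(0.02154)/(2.83×10^-3) = 6.736×10^-11 F, I_d = (6.736×10^-11)(1.57×10^7) = 1.06×10^-3 A.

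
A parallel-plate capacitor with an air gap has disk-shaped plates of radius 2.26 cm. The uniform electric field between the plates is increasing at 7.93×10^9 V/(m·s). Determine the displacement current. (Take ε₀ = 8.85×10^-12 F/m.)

1.13×10^-4 A

With a uniform field, Φ_E = EA, so I_d = ε₀ A dE/dt = 1.13×10^-4 A.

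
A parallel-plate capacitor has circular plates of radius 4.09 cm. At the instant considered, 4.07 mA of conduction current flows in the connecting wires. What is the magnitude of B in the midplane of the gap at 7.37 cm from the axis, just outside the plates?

No conduction current crosses the gap, so I_d there equals the 4.07×10^-3 A in the leads.
Outside the plates the loop encloses all of I_d, so B·2πr = μ₀ I_d and B = 1.10×10^-8 T.

1.10×10^-8 T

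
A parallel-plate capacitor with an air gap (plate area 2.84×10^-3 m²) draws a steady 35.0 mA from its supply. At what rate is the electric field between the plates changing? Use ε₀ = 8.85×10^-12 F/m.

The displacement current between the plates equals the conduction current, I_d = 35.0 mA.
Inverting I_d = ε₀ A dE/dt gives dE/dt = 0.0350 / (8.85×10^-12 · 2.84×10^-3) = 1.39×10^12 V/(m·s).

1.39×10^12 V/(m·s)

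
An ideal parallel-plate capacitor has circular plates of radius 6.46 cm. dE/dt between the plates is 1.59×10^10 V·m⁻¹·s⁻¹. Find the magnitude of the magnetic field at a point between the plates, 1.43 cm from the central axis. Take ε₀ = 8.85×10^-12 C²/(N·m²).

1.26×10^-9 T

I_d = ε₀ dΦ_E/dt = ε₀ πR² (dE/dt) = (8.85×10^-12)(0.01311)(1.59×10^10) = 1.845×10^-3 A through the full plate area.
∮B·dl = μ₀ I_d,enc with I_d,enc = I_d r²/R² = 9.041×10^-5 A; so B = μ₀ I_d,enc/(2πr) = 1.26×10^-9 T.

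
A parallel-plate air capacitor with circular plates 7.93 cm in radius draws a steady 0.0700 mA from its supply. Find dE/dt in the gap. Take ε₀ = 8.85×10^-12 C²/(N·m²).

4.00×10^8 V/(m·s)

The displacement current between the plates equals the conduction current, I_d = 0.0700 mA.
Then dE/dt = I_d/(ε₀A) = 4.00×10^8 V/(m·s).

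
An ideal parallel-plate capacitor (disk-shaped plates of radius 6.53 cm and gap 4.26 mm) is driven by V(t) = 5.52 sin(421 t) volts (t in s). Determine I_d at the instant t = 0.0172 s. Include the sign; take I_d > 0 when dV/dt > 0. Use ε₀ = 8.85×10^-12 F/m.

3.72×10^-8 A

dE/dt = (V₀ω/d)·cos(ωt) with ωt = 7.2412 rad: (5.52)(421)(0.5751)/(4.26×10^-3) = 3.137×10^5 V/(m·s).
I_d = ε₀ A dE/dt = (8.85×10^-12)(0.01340)(3.137×10^5) = 3.72×10^-8 A.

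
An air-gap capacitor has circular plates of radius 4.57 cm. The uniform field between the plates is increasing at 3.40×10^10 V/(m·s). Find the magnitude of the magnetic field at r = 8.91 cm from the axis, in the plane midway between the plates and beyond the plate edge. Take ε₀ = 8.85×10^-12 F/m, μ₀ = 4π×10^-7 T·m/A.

4.43×10^-9 T

Through the whole plate area (πR² = 6.561×10^-3 m²), I_d = ε₀ πR² dE/dt = 1.974×10^-3 A.
For r ≥ R the full I_d is enclosed: B = μ₀ I_d/(2πr) = (4π×10^-7)(1.974×10^-3)/(2π·0.0891) = 4.43×10^-9 T.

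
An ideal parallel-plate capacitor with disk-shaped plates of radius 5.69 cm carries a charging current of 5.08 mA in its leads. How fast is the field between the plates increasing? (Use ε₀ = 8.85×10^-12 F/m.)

5.64×10^10 V/(m·s)

Charge continuity gives I_d = I = 5.08×10^-3 A between the plates.
Then dE/dt = I_d/(ε₀A) = 5.64×10^10 V/(m·s).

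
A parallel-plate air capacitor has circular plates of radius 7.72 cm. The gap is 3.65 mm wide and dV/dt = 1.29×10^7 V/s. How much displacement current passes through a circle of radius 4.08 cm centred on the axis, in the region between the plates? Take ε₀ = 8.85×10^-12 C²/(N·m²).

1.64×10^-4 A

dE/dt = (dV/dt)/d = 3.534×10^9 V/(m·s); I_d = ε₀(πR²)(dE/dt) = (8.85×10^-12)(0.01872)(3.534×10^9) = 5.855×10^-4 A.
The field is uniform, so I_d,enc = I_d (r/R)² = (5.855×10^-4)(4.08/7.72)² = 1.64×10^-4 A.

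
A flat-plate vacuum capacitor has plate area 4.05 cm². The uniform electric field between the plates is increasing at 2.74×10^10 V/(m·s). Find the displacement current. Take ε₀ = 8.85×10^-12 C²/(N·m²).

The displacement current is ε₀ times dΦ_E/dt = ε₀ A dE/dt = (8.85×10^-12)(4.05×10^-4)(2.74×10^10) = 9.82×10^-5 A.

9.82×10^-5 A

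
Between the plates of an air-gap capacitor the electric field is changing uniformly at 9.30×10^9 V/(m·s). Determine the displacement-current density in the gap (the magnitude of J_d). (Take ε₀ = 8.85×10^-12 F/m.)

0.0823 A/m²

J_d = ε₀ ∂E/∂t, so J_d = 0.0823 A/m².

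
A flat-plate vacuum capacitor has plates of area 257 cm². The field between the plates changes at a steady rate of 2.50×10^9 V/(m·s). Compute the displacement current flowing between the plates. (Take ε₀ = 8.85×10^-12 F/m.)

I_d = ε₀ A (dE/dt) = (8.85×10^-12)(0.0257 m²)(2.50×10^9) = 5.69×10^-4 A.

5.69×10^-4 A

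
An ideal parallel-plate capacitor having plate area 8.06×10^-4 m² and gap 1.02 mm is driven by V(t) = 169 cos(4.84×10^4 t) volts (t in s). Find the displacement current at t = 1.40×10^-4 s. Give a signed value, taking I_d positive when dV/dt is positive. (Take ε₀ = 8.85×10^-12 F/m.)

-2.71×10^-5 A

C = ε₀A/d = (8.85×10^-12)(8.06×10^-4)/(1.02×10^-3) = 6.993×10^-12 F. dV/dt = V₀ω·−sin(ωt); at ωt = 6.776 rad this factor is -0.4731.
I_d = C dV/dt = (6.993×10^-12)(169)(4.84×10^4)(-0.4731) = -2.71×10^-5 A.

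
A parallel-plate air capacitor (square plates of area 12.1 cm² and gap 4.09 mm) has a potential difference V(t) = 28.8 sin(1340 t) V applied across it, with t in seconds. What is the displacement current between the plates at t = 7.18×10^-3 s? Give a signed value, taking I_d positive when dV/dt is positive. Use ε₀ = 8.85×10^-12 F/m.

C = ε₀A/d = (8.85×10^-12)(1.21×10^-3)/(4.09×10^-3) = 2.618×10^-12 F. dV/dt = V₀ω·cos(ωt); at ωt = 9.6212 rad this factor is -0.9808.
I_d = C dV/dt = (2.618×10^-12)(28.8)(1340)(-0.9808) = -9.91×10^-8 A.

-9.91×10^-8 A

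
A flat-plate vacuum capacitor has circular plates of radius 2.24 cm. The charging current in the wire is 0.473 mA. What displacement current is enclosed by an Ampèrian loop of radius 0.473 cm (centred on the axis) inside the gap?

By continuity the displacement current in the gap matches the conduction current: I_d = 4.73×10^-4 A.
The field is uniform, so I_d,enc = I_d (r/R)² = (4.73×10^-4)(0.473/2.24)² = 2.11×10^-5 A.

2.11×10^-5 A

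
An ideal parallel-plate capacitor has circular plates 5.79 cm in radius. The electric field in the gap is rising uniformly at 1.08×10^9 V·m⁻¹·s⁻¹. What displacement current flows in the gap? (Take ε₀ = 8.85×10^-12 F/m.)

With a uniform field, Φ_E = EA, so I_d = ε₀ A dE/dt = 1.01×10^-4 A.

1.01×10^-4 A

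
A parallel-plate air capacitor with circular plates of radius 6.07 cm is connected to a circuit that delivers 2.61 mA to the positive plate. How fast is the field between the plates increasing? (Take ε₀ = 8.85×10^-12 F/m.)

2.55×10^10 V/(m·s)

By continuity, I_d in the gap equals the 2.61 mA flowing in the wire.
Inverting I_d = ε₀ A dE/dt gives dE/dt = 2.61×10^-3 / (8.85×10^-12 · 0.01158) = 2.55×10^10 V/(m·s).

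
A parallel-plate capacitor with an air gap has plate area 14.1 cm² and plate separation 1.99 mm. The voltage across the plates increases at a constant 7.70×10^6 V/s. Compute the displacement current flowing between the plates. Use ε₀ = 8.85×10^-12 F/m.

4.83×10^-5 A

C = ε₀A/d = (8.85×10^-12)(1.41×10^-3)/(1.99×10^-3) = 6.271×10^-12 F.
I_d = C dV/dt = (6.271×10^-12)(7.70×10^6) = 4.83×10^-5 A.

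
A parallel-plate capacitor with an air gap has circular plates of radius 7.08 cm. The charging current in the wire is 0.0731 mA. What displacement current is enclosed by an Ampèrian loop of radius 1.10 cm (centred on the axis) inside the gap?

Between the plates the displacement current equals the wire current: I_d = 0.0731 mA = 7.31×10^-5 A.
Through an area πr² the displacement current is I_d·(πr²/πR²) = I_d (r/R)² = 1.76×10^-6 A.

1.76×10^-6 A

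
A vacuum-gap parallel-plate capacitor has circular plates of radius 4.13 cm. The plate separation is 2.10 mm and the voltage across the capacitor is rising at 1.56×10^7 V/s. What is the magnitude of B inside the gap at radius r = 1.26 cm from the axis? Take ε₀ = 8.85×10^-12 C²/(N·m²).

I_d = C dV/dt with C = ε₀πR²/d = 2.258×10^-11 F, so I_d = (2.258×10^-11)(1.56×10^7) = 3.522×10^-4 A.
An Ampèrian loop of radius r encloses a fraction (r/R)² of I_d. Then B·2πr = μ₀ I_d (r/R)², giving B = μ₀ I_d r/(2πR²) = 5.20×10^-10 T.

5.20×10^-10 T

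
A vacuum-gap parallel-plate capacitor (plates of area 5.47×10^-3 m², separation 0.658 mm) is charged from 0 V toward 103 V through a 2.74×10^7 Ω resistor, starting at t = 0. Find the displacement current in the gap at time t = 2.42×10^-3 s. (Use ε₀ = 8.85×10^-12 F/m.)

1.13×10^-6 A

C = ε₀A/d = (8.85×10^-12)(5.47×10^-3)/(6.58×10^-4) = 7.357×10^-11 F, so τ = RC = 2.016×10^-3 s.
The conduction current is I(t) = (V₀/R) e^(−t/τ), and the displacement current between the plates equals it.
t/τ = 1.200; I_d = (103/2.74×10^7) · e^(−1.200) = (3.759×10^-6)(0.3012) = 1.13×10^-6 A.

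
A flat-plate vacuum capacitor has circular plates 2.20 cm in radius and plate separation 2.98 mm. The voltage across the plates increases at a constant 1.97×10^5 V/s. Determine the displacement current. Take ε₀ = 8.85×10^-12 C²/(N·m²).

E = V/d so dE/dt = (dV/dt)/d = 6.611×10^7 V/(m·s), and I_d = ε₀ A dE/dt = (8.85×10^-12)(1.521×10^-3)(6.611×10^7) = 8.90×10^-7 A.

8.90×10^-7 A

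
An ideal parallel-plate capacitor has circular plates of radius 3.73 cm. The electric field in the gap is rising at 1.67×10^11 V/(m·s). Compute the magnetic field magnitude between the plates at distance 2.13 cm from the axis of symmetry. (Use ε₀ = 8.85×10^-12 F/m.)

Through the whole plate area (πR² = 4.371×10^-3 m²), I_d = ε₀ πR² dE/dt = 6.460×10^-3 A.
For r < R the Ampère–Maxwell law gives B(2πr) = μ₀ I_d (r²/R²), so B = μ₀ I_d r/(2πR²) = (4π×10^-7)(6.460×10^-3)(0.0213)/(2π·0.0373²) = 1.98×10^-8 T.

1.98×10^-8 T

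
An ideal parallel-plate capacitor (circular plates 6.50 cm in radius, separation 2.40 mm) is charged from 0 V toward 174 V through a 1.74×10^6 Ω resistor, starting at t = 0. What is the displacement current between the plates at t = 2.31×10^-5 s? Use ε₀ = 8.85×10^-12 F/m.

7.62×10^-5 A

C = ε₀A/d = (8.85×10^-12)(0.01327)/(2.40×10^-3) = 4.893×10^-11 F and τ = RC = 8.514×10^-5 s. I_d in the gap equals the RC charging current.
I_d(t) = (V₀/R) e^(−t/τ) = 1.000×10^-4 · e^(−0.2713) = 7.62×10^-5 A.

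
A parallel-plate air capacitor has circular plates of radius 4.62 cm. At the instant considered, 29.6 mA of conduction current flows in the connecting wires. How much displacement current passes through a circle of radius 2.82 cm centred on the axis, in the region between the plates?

0.0110 A

By continuity the displacement current in the gap matches the conduction current: I_d = 0.0296 A.
Through an area πr² the displacement current is I_d·(πr²/πR²) = I_d (r/R)² = 0.0110 A.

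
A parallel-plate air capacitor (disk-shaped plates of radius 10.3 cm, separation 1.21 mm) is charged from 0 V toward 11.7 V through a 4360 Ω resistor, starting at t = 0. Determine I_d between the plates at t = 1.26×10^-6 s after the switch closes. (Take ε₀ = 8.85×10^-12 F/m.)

C = ε₀A/d = (8.85×10^-12)(0.03333)/(1.21×10^-3) = 2.438×10^-10 F, so τ = RC = 1.063×10^-6 s.
The conduction current is I(t) = (V₀/R) e^(−t/τ), and the displacement current between the plates equals it.
t/τ = 1.185; I_d = (11.7/4360) · e^(−1.185) = (2.683×10^-3)(0.3057) = 8.20×10^-4 A.

8.20×10^-4 A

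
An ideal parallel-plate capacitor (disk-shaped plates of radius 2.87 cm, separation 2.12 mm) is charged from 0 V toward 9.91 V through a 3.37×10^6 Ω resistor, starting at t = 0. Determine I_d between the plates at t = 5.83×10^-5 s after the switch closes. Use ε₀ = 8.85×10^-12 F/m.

5.93×10^-7 A

C = ε₀A/d = (8.85×10^-12)(2.588×10^-3)/(2.12×10^-3) = 1.080×10^-11 F, so τ = RC = 3.640×10^-5 s.
The conduction current is I(t) = (V₀/R) e^(−t/τ), and the displacement current between the plates equals it.
t/τ = 1.602; I_d = (9.91/3.37×10^6) · e^(−1.602) = (2.941×10^-6)(0.2015) = 5.93×10^-7 A.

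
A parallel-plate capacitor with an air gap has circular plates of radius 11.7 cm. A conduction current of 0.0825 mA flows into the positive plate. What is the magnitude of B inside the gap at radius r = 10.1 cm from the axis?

No conduction current crosses the gap, so I_d there equals the 8.25×10^-5 A in the leads.
An Ampèrian loop of radius r encloses a fraction (r/R)² of I_d. Then B·2πr = μ₀ I_d (r/R)², giving B = μ₀ I_d r/(2πR²) = 1.22×10^-10 T.

1.22×10^-10 T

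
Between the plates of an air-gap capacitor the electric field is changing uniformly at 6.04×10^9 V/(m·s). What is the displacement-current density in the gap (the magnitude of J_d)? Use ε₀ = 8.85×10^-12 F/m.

The displacement-current density is ε₀ ∂E/∂t = (8.85×10^-12)(6.04×10^9) = 0.0535 A/m².

0.0535 A/m²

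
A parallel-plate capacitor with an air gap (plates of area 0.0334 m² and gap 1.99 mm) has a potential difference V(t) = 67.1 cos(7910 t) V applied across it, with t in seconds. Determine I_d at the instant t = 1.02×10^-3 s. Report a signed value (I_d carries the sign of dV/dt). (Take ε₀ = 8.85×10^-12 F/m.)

-7.70×10^-5 A

C = ε₀A/d = (8.85×10^-12)(0.0334)/(1.99×10^-3) = 1.485×10^-10 F. dV/dt = V₀ω·−sin(ωt); at ωt = 8.0682 rad this factor is -0.9771.
I_d = C dV/dt = (1.485×10^-10)(67.1)(7910)(-0.9771) = -7.70×10^-5 A.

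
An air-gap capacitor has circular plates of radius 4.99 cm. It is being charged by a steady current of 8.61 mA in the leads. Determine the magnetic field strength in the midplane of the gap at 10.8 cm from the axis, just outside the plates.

Between the plates the displacement current equals the wire current: I_d = 8.61 mA = 8.61×10^-3 A.
With r > R the enclosed displacement current is the full I_d; B = μ₀ I_d / (2πr) = 1.59×10^-8 T.

1.59×10^-8 T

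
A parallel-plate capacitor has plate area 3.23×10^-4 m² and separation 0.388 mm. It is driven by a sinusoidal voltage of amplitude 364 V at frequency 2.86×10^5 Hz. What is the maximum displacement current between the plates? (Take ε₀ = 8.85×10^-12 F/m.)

(dE/dt)_max = V₀ω/d = 1.686×10^12 V/(m·s); ω = 2πf = 1.797×10^6 rad/s.
I_d,max = ε₀ A (dE/dt)_max = (8.85×10^-12)(3.23×10^-4)(1.686×10^12) = 4.82×10^-3 A.

4.82×10^-3 A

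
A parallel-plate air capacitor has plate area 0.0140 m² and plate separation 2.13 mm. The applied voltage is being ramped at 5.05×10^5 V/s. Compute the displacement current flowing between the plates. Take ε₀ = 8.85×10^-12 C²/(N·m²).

The displacement current equals the charging current C dV/dt. With C = ε₀A/d = (8.85×10^-12)(0.0140)/(2.13×10^-3) = 5.817×10^-11 F, I_d = (5.817×10^-11)(5.05×10^5) = 2.94×10^-5 A.

2.94×10^-5 A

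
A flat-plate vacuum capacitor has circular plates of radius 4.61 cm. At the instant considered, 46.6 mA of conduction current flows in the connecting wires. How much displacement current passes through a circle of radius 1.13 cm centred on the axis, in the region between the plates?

2.80×10^-3 A

Between the plates the displacement current equals the wire current: I_d = 46.6 mA = 0.0466 A.
The field is uniform, so I_d,enc = I_d (r/R)² = (0.0466)(1.13/4.61)² = 2.80×10^-3 A.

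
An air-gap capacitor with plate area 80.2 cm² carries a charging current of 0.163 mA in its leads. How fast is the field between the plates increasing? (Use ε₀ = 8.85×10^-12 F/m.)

The displacement current between the plates equals the conduction current, I_d = 0.163 mA.
Since I_d = ε₀ A dE/dt, dE/dt = I_d/(ε₀A) = (1.63×10^-4)/((8.85×10^-12)(8.02×10^-3)) = 2.30×10^9 V/(m·s).

2.30×10^9 V/(m·s)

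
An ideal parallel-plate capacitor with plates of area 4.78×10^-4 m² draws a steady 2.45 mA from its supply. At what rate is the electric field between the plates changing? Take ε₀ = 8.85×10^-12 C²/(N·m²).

The displacement current between the plates equals the conduction current, I_d = 2.45 mA.
Then dE/dt = I_d/(ε₀A) = 5.79×10^11 V/(m·s).

5.79×10^11 V/(m·s)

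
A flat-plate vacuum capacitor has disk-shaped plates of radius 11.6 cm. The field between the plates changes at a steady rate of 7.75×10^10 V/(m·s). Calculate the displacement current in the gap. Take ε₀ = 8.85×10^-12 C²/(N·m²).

0.0290 A

I_d = ε₀ A (dE/dt) = (8.85×10^-12)(0.04227 m²)(7.75×10^10) = 0.0290 A.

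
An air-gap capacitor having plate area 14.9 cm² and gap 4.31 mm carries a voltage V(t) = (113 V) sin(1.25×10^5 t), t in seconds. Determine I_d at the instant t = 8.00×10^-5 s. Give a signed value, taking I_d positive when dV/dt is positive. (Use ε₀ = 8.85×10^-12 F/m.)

-3.63×10^-5 A

dV/dt = (113)(1.25×10^5)·cos(10) = -1.185×10^7 V/s.
I_d = C dV/dt with C = ε₀A/d = (8.85×10^-12)(1.49×10^-3)/(4.31×10^-3) = 3.060×10^-12 F, so I_d = (3.060×10^-12)(-1.185×10^7) = -3.63×10^-5 A.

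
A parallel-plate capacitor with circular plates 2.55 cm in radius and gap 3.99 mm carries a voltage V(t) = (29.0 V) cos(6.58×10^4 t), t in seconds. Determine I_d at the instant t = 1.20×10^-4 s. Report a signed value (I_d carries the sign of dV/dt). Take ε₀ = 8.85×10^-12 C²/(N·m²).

C = ε₀A/d = (8.85×10^-12)(2.043×10^-3)/(3.99×10^-3) = 4.531×10^-12 F. dV/dt = V₀ω·−sin(ωt); at ωt = 7.896 rad this factor is -0.9991.
I_d = C dV/dt = (4.531×10^-12)(29.0)(6.58×10^4)(-0.9991) = -8.64×10^-6 A.

-8.64×10^-6 A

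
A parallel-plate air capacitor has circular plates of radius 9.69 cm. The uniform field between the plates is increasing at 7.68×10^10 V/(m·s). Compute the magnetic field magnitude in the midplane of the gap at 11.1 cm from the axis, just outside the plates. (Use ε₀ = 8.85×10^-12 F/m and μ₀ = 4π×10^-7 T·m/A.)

Total displacement current: I_d = ε₀(πR²)(dE/dt) = (8.85×10^-12)(0.02950)(7.68×10^10) = 0.02005 A.
For r ≥ R the full I_d is enclosed: B = μ₀ I_d/(2πr) = (4π×10^-7)(0.02005)/(2π·0.111) = 3.61×10^-8 T.

3.61×10^-8 T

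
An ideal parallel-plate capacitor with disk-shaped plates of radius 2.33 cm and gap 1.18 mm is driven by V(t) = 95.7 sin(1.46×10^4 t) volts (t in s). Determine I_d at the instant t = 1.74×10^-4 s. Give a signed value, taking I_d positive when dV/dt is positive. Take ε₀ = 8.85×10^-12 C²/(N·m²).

-1.47×10^-5 A

C = ε₀A/d = (8.85×10^-12)(1.706×10^-3)/(1.18×10^-3) = 1.280×10^-11 F. dV/dt = V₀ω·cos(ωt); at ωt = 2.5404 rad this factor is -0.8247.
I_d = C dV/dt = (1.280×10^-11)(95.7)(1.46×10^4)(-0.8247) = -1.47×10^-5 A.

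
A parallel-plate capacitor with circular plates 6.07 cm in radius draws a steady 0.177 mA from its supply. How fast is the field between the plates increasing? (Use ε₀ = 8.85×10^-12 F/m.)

1.73×10^9 V/(m·s)

By continuity, I_d in the gap equals the 0.177 mA flowing in the wire.
Since I_d = ε₀ A dE/dt, dE/dt = I_d/(ε₀A) = (1.77×10^-4)/((8.85×10^-12)(0.01158)) = 1.73×10^9 V/(m·s).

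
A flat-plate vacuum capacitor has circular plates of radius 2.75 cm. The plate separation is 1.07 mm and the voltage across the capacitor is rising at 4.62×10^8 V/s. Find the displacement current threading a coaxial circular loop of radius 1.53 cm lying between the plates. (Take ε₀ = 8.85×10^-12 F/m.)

2.81×10^-3 A

dE/dt = (dV/dt)/d = 4.318×10^11 V/(m·s); I_d = ε₀(πR²)(dE/dt) = (8.85×10^-12)(2.376×10^-3)(4.318×10^11) = 9.080×10^-3 A.
Since J_d is uniform, the enclosed fraction is (r/R)² = 0.3095, giving I_d,enc = 2.81×10^-3 A.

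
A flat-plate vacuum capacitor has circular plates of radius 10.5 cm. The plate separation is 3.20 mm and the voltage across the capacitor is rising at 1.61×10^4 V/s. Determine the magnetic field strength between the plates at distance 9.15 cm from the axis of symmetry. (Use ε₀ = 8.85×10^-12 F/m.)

2.56×10^-12 T

dE/dt = (dV/dt)/d = 5.031×10^6 V/(m·s); I_d = ε₀(πR²)(dE/dt) = (8.85×10^-12)(0.03464)(5.031×10^6) = 1.542×10^-6 A.
An Ampèrian loop of radius r encloses a fraction (r/R)² of I_d. Then B·2πr = μ₀ I_d (r/R)², giving B = μ₀ I_d r/(2πR²) = 2.56×10^-12 T.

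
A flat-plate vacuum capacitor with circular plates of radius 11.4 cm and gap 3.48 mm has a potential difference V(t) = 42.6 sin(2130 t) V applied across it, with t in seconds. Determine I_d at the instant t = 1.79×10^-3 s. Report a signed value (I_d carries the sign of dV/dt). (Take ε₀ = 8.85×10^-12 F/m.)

-7.38×10^-6 A

dE/dt = (V₀ω/d)·cos(ωt) with ωt = 3.8127 rad: (42.6)(2130)(-0.7831)/(3.48×10^-3) = -2.042×10^7 V/(m·s).
I_d = ε₀ A dE/dt = (8.85×10^-12)(0.04083)(-2.042×10^7) = -7.38×10^-6 A.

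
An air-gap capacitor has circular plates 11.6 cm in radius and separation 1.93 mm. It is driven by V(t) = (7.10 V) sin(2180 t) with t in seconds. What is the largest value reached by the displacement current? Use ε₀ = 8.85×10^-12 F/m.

(dE/dt)_max = V₀ω/d = 8.020×10^6 V/(m·s); ω = 2180 rad/s.
I_d,max = ε₀ A (dE/dt)_max = (8.85×10^-12)(0.04227)(8.020×10^6) = 3.00×10^-6 A.

3.00×10^-6 A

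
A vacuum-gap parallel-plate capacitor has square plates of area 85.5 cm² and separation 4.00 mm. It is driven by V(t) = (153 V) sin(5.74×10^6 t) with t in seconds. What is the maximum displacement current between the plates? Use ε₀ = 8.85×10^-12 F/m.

(dE/dt)_max = V₀ω/d = 2.196×10^11 V/(m·s); ω = 5.74×10^6 rad/s.
I_d,max = ε₀ A (dE/dt)_max = (8.85×10^-12)(8.55×10^-3)(2.196×10^11) = 0.0166 A.

0.0166 A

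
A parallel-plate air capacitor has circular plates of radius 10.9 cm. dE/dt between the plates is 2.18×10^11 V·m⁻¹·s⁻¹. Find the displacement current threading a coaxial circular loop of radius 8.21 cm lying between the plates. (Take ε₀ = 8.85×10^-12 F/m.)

0.0409 A

Total displacement current: I_d = ε₀(πR²)(dE/dt) = (8.85×10^-12)(0.03733)(2.18×10^11) = 0.07202 A.
Through an area πr² the displacement current is I_d·(πr²/πR²) = I_d (r/R)² = 0.0409 A.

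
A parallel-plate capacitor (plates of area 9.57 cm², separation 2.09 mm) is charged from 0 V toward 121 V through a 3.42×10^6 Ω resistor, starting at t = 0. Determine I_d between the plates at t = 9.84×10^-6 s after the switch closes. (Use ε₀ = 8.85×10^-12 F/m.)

C = ε₀A/d = (8.85×10^-12)(9.57×10^-4)/(2.09×10^-3) = 4.052×10^-12 F, so τ = RC = 1.386×10^-5 s.
The conduction current is I(t) = (V₀/R) e^(−t/τ), and the displacement current between the plates equals it.
t/τ = 0.7100; I_d = (121/3.42×10^6) · e^(−0.7100) = (3.538×10^-5)(0.4916) = 1.74×10^-5 A.

1.74×10^-5 A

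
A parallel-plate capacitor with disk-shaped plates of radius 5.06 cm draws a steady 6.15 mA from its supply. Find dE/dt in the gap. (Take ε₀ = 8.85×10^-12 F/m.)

8.64×10^10 V/(m·s)

By continuity, I_d in the gap equals the 6.15 mA flowing in the wire.
Then dE/dt = I_d/(ε₀A) = 8.64×10^10 V/(m·s).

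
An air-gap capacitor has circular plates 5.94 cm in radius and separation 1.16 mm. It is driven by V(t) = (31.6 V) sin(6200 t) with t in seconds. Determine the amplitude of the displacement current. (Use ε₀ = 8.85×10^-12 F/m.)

C = ε₀A/d = (8.85×10^-12)(0.01108)/(1.16×10^-3) = 8.453×10^-11 F; ω = 6200 rad/s.
I_d = C dV/dt, so |I_d|_max = C V₀ ω = (8.453×10^-11)(31.6)(6200) = 1.66×10^-5 A.

1.66×10^-5 A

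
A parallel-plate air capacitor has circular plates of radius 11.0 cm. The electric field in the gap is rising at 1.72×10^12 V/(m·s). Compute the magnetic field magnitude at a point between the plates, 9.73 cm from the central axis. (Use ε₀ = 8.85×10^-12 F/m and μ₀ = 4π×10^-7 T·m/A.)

9.31×10^-7 T

I_d = ε₀ dΦ_E/dt = ε₀ πR² (dE/dt) = (8.85×10^-12)(0.03801)(1.72×10^12) = 0.5786 A through the full plate area.
For r < R the Ampère–Maxwell law gives B(2πr) = μ₀ I_d (r²/R²), so B = μ₀ I_d r/(2πR²) = (4π×10^-7)(0.5786)(0.0973)/(2π·0.110²) = 9.31×10^-7 T.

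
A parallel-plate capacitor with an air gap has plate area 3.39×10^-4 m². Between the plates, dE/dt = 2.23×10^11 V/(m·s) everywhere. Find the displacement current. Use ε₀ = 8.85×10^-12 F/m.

With a uniform field, Φ_E = EA, so I_d = ε₀ A dE/dt = 6.69×10^-4 A.

6.69×10^-4 A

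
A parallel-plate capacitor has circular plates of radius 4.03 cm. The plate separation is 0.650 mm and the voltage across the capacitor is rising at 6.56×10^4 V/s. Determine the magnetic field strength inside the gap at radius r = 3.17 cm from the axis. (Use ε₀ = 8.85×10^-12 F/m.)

I_d = C dV/dt with C = ε₀πR²/d = 6.947×10^-11 F, so I_d = (6.947×10^-11)(6.56×10^4) = 4.557×10^-6 A.
For r < R the Ampère–Maxwell law gives B(2πr) = μ₀ I_d (r²/R²), so B = μ₀ I_d r/(2πR²) = (4π×10^-7)(4.557×10^-6)(0.0317)/(2π·0.0403²) = 1.78×10^-11 T.

1.78×10^-11 T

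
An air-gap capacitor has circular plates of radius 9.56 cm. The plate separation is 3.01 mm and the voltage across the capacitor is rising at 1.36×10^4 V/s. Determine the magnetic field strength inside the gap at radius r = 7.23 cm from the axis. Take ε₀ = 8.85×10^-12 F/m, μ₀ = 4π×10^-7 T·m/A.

dE/dt = (dV/dt)/d = 4.518×10^6 V/(m·s); I_d = ε₀(πR²)(dE/dt) = (8.85×10^-12)(0.02871)(4.518×10^6) = 1.148×10^-6 A.
∮B·dl = μ₀ I_d,enc with I_d,enc = I_d r²/R² = 6.566×10^-7 A; so B = μ₀ I_d,enc/(2πr) = 1.82×10^-12 T.

1.82×10^-12 T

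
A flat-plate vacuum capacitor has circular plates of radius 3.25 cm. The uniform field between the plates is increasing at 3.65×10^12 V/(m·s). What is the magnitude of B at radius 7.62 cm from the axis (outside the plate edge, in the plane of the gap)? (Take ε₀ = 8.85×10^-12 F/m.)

I_d = ε₀ dΦ_E/dt = ε₀ πR² (dE/dt) = (8.85×10^-12)(3.318×10^-3)(3.65×10^12) = 0.1072 A through the full plate area.
Outside the plates the loop encloses all of I_d, so B·2πr = μ₀ I_d and B = 2.81×10^-7 T.

2.81×10^-7 T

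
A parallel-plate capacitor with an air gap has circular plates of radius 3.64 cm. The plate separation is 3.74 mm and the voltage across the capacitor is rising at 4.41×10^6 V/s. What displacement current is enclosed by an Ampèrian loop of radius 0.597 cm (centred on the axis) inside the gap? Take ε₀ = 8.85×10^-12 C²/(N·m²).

1.17×10^-6 A

With E = V/d, dE/dt = 1.179×10^9 V/(m·s) and πR² = 4.162×10^-3 m², giving I_d = ε₀ πR² dE/dt = 4.343×10^-5 A.
Through an area πr² the displacement current is I_d·(πr²/πR²) = I_d (r/R)² = 1.17×10^-6 A.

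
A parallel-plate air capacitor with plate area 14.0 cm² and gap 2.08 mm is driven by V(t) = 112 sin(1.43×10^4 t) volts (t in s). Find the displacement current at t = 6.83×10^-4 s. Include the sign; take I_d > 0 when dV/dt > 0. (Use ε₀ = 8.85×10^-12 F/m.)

C = ε₀A/d = (8.85×10^-12)(1.40×10^-3)/(2.08×10^-3) = 5.957×10^-12 F. dV/dt = V₀ω·cos(ωt); at ωt = 9.7669 rad this factor is -0.9420.
I_d = C dV/dt = (5.957×10^-12)(112)(1.43×10^4)(-0.9420) = -8.99×10^-6 A.

-8.99×10^-6 A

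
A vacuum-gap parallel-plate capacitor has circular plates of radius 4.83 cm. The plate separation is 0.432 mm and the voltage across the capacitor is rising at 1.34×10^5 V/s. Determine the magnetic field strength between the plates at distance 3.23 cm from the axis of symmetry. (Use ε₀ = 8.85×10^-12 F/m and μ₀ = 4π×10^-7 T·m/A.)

With E = V/d, dE/dt = 3.102×10^8 V/(m·s) and πR² = 7.329×10^-3 m², giving I_d = ε₀ πR² dE/dt = 2.012×10^-5 A.
∮B·dl = μ₀ I_d,enc with I_d,enc = I_d r²/R² = 8.998×10^-6 A; so B = μ₀ I_d,enc/(2πr) = 5.57×10^-11 T.

5.57×10^-11 T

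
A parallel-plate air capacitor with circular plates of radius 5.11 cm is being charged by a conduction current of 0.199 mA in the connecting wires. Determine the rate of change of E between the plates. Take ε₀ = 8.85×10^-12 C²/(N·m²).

Charge continuity gives I_d = I = 1.99×10^-4 A between the plates.
Inverting I_d = ε₀ A dE/dt gives dE/dt = 1.99×10^-4 / (8.85×10^-12 · 8.203×10^-3) = 2.74×10^9 V/(m·s).

2.74×10^9 V/(m·s)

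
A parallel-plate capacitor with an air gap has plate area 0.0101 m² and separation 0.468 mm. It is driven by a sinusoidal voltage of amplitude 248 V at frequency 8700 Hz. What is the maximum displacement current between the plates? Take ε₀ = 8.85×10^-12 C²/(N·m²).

(dE/dt)_max = V₀ω/d = 2.897×10^10 V/(m·s); ω = 2πf = 5.466×10^4 rad/s.
I_d,max = ε₀ A (dE/dt)_max = (8.85×10^-12)(0.0101)(2.897×10^10) = 2.59×10^-3 A.

2.59×10^-3 A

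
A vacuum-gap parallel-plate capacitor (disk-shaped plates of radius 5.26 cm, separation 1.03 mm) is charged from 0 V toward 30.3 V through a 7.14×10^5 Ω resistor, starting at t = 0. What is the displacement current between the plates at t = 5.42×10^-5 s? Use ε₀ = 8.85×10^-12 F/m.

With C = ε₀A/d = (8.85×10^-12)(8.692×10^-3)/(1.03×10^-3) = 7.468×10^-11 F, the time constant is τ = RC = 5.332×10^-5 s, so t/τ = 1.017 and e^(−t/τ) = 0.3617.
I_d = I_cond = (V₀/R) e^(−t/τ) = (4.244×10^-5)(0.3617) = 1.54×10^-5 A.

1.54×10^-5 A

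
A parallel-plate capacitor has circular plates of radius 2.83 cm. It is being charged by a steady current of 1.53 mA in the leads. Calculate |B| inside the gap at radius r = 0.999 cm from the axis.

3.82×10^-9 T

By continuity the displacement current in the gap matches the conduction current: I_d = 1.53×10^-3 A.
∮B·dl = μ₀ I_d,enc with I_d,enc = I_d r²/R² = 1.907×10^-4 A; so B = μ₀ I_d,enc/(2πr) = 3.82×10^-9 T.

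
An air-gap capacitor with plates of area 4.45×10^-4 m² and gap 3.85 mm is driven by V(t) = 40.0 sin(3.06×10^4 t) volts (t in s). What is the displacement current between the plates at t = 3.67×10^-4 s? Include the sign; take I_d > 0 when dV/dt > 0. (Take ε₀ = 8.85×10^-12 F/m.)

2.91×10^-7 A

dV/dt = (40.0)(3.06×10^4)·cos(11.2302) = 2.846×10^5 V/s.
I_d = C dV/dt with C = ε₀A/d = (8.85×10^-12)(4.45×10^-4)/(3.85×10^-3) = 1.023×10^-12 F, so I_d = (1.023×10^-12)(2.846×10^5) = 2.91×10^-7 A.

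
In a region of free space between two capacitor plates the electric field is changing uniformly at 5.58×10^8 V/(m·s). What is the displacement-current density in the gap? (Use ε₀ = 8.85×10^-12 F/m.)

4.94×10^-3 A/m²

The displacement-current density is ε₀ ∂E/∂t = (8.85×10^-12)(5.58×10^8) = 4.94×10^-3 A/m².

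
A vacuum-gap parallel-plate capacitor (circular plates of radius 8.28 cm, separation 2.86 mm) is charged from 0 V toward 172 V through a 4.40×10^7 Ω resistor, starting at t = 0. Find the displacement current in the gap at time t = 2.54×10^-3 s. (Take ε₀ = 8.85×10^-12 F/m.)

C = ε₀A/d = (8.85×10^-12)(0.02154)/(2.86×10^-3) = 6.665×10^-11 F, so τ = RC = 2.933×10^-3 s.
The conduction current is I(t) = (V₀/R) e^(−t/τ), and the displacement current between the plates equals it.
t/τ = 0.8660; I_d = (172/4.40×10^7) · e^(−0.8660) = (3.909×10^-6)(0.4206) = 1.64×10^-6 A.

1.64×10^-6 A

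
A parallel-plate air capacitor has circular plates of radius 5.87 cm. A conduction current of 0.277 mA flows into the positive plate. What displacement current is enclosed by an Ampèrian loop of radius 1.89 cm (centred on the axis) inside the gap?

2.87×10^-5 A

No conduction current crosses the gap, so I_d there equals the 2.77×10^-4 A in the leads.
The field is uniform, so I_d,enc = I_d (r/R)² = (2.77×10^-4)(1.89/5.87)² = 2.87×10^-5 A.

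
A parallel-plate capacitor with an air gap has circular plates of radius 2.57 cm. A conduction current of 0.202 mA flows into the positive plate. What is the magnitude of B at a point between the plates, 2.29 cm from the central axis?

1.40×10^-9 T

No conduction current crosses the gap, so I_d there equals the 2.02×10^-4 A in the leads.
∮B·dl = μ₀ I_d,enc with I_d,enc = I_d r²/R² = 1.604×10^-4 A; so B = μ₀ I_d,enc/(2πr) = 1.40×10^-9 T.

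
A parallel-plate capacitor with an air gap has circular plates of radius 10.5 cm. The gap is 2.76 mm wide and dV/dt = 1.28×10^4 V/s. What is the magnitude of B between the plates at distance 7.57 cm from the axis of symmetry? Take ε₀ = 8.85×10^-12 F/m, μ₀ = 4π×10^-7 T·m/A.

I_d = C dV/dt with C = ε₀πR²/d = 1.111×10^-10 F, so I_d = (1.111×10^-10)(1.28×10^4) = 1.422×10^-6 A.
∮B·dl = μ₀ I_d,enc with I_d,enc = I_d r²/R² = 7.391×10^-7 A; so B = μ₀ I_d,enc/(2πr) = 1.95×10^-12 T.

1.95×10^-12 T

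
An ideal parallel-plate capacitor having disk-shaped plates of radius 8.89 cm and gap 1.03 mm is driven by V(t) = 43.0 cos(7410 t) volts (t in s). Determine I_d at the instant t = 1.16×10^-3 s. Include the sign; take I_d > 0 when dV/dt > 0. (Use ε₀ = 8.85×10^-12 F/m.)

-5.01×10^-5 A

dV/dt = (43.0)(7410)·−sin(8.5956) = -2.350×10^5 V/s.
I_d = C dV/dt with C = ε₀A/d = (8.85×10^-12)(0.02483)/(1.03×10^-3) = 2.133×10^-10 F, so I_d = (2.133×10^-10)(-2.350×10^5) = -5.01×10^-5 A.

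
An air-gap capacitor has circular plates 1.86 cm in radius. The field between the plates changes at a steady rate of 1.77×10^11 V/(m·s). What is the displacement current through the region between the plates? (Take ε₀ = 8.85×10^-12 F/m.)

1.70×10^-3 A

The displacement current is ε₀ times dΦ_E/dt = ε₀ A dE/dt = (8.85×10^-12)(1.087×10^-3)(1.77×10^11) = 1.70×10^-3 A.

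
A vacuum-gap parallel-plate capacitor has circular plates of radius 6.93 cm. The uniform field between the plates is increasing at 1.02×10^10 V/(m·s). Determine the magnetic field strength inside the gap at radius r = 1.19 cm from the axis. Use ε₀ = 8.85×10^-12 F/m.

6.75×10^-10 T

Total displacement current: I_d = ε₀(πR²)(dE/dt) = (8.85×10^-12)(0.01509)(1.02×10^10) = 1.362×10^-3 A.
For r < R the Ampère–Maxwell law gives B(2πr) = μ₀ I_d (r²/R²), so B = μ₀ I_d r/(2πR²) = (4π×10^-7)(1.362×10^-3)(0.0119)/(2π·0.0693²) = 6.75×10^-10 T.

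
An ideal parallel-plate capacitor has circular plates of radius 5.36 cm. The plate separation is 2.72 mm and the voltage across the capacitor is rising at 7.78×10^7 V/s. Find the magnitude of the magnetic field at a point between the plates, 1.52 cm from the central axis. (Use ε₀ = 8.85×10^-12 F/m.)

2.42×10^-9 T

I_d = C dV/dt with C = ε₀πR²/d = 2.937×10^-11 F, so I_d = (2.937×10^-11)(7.78×10^7) = 2.285×10^-3 A.
For r < R the Ampère–Maxwell law gives B(2πr) = μ₀ I_d (r²/R²), so B = μ₀ I_d r/(2πR²) = (4π×10^-7)(2.285×10^-3)(0.0152)/(2π·0.0536²) = 2.42×10^-9 T.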